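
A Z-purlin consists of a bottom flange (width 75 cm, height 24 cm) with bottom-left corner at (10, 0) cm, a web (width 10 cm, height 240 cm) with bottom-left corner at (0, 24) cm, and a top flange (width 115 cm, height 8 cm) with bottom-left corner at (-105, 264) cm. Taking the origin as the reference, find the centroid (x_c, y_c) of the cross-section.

x_c = 10.51 cm, y_c = 119.88 cm

Part | A | x̄ᵢ | ȳᵢ | A·x̄ᵢ | A·ȳᵢ
bottom flange | 1800.00 | 47.50 | 12.00 | 85500.00 | 21600.00
web | 2400.00 | 5.00 | 144.00 | 12000.00 | 345600.00
top flange | 920.00 | -47.50 | 268.00 | -43700.00 | 246560.00
Σ | 5120.00 |  |  | 53800.00 | 613760.00
x_c = 53800.00 / 5120.00 = 10.51 cm
y_c = 613760.00 / 5120.00 = 119.88 cm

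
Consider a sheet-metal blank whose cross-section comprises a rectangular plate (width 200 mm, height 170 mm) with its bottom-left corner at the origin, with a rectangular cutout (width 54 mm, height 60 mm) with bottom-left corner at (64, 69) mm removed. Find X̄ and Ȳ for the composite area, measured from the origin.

plate: A = 200 × 170 = 34000.00, centroid at (100.00, 85.00).
hole: A = −(54 × 60) = -3240.00, centroid at (91.00, 99.00).
ΣA = 30760.00 mm²
ΣAX̄ = (34000.00)(100.00) + (-3240.00)(91.00) = 3105160.00 mm³
ΣAȲ = (34000.00)(85.00) + (-3240.00)(99.00) = 2569240.00 mm³
X̄ = 3105160.00 / 30760.00 = 100.95 mm
Ȳ = 2569240.00 / 30760.00 = 83.53 mm

X̄ = 100.95 mm, Ȳ = 83.53 mm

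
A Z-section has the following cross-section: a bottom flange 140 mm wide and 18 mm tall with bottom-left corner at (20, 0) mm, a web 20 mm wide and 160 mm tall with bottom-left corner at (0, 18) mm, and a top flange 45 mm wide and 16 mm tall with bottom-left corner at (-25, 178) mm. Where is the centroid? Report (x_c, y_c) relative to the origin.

bottom flange: A = 140 × 18 = 2520.00, centroid at (90.00, 9.00).
web: A = 20 × 160 = 3200.00, centroid at (10.00, 98.00).
top flange: A = 45 × 16 = 720.00, centroid at (-2.50, 186.00).
ΣA = 6440.00 mm², ΣAx_c = 257000.00 mm³, ΣAy_c = 470200.00 mm³.
x_c = 257000.00/6440.00 = 39.91 mm; y_c = 470200.00/6440.00 = 73.01 mm.

x_c = 39.91 mm, y_c = 73.01 mm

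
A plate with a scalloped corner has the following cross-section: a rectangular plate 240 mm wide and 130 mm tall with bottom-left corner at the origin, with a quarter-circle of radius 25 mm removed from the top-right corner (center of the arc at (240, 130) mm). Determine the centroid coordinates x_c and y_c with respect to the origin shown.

x_c = 118.25 mm, y_c = 64.13 mm

Part | A | x̄ᵢ | ȳᵢ | A·x̄ᵢ | A·ȳᵢ
plate | 31200.00 | 120.00 | 65.00 | 3744000.00 | 2028000.00
removed quarter-circle | -490.87 | 229.39 | 119.39 | -112601.39 | -58605.27
Σ | 30709.13 |  |  | 3631398.61 | 1969394.73
x_c = 3631398.61 / 30709.13 = 118.25 mm
y_c = 1969394.73 / 30709.13 = 64.13 mm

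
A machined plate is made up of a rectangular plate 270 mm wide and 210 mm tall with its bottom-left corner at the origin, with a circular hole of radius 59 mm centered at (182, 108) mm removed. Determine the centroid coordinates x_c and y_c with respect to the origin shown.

Part | A | x̄ᵢ | ȳᵢ | A·x̄ᵢ | A·ȳᵢ
plate | 56700.00 | 135.00 | 105.00 | 7654500.00 | 5953500.00
hole | -10935.88 | 182.00 | 108.00 | -1990330.89 | -1181075.47
Σ | 45764.12 |  |  | 5664169.11 | 4772424.53
x_c = 5664169.11 / 45764.12 = 123.77 mm
y_c = 4772424.53 / 45764.12 = 104.28 mm

x_c = 123.77 mm, y_c = 104.28 mm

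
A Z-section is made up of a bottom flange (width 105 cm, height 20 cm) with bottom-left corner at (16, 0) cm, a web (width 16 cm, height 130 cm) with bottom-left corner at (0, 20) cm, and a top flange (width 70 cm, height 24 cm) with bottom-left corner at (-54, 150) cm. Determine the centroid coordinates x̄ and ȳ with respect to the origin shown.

x̄ = 21.94 cm, ȳ = 80.20 cm

Part | A | x̄ᵢ | ȳᵢ | A·x̄ᵢ | A·ȳᵢ
bottom flange | 2100.00 | 68.50 | 10.00 | 143850.00 | 21000.00
web | 2080.00 | 8.00 | 85.00 | 16640.00 | 176800.00
top flange | 1680.00 | -19.00 | 162.00 | -31920.00 | 272160.00
Σ | 5860.00 |  |  | 128570.00 | 469960.00
x̄ = 128570.00 / 5860.00 = 21.94 cm
ȳ = 469960.00 / 5860.00 = 80.20 cm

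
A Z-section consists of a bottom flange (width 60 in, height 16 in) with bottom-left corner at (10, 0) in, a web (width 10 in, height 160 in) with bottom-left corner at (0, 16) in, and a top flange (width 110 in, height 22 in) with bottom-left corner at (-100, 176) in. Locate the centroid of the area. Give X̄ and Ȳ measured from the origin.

X̄ = -12.55 in, Ȳ = 123.26 in

Part | A | x̄ᵢ | ȳᵢ | A·x̄ᵢ | A·ȳᵢ
bottom flange | 960.00 | 40.00 | 8.00 | 38400.00 | 7680.00
web | 1600.00 | 5.00 | 96.00 | 8000.00 | 153600.00
top flange | 2420.00 | -45.00 | 187.00 | -108900.00 | 452540.00
Σ | 4980.00 |  |  | -62500.00 | 613820.00
X̄ = -62500.00 / 4980.00 = -12.55 in
Ȳ = 613820.00 / 4980.00 = 123.26 in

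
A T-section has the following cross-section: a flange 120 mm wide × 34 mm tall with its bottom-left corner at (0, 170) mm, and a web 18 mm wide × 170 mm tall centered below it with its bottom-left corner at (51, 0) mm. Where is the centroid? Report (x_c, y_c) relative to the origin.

x_c = 60.00 mm, y_c = 143.29 mm

web: A = 18 × 170 = 3060.00, centroid at (60.00, 85.00).
flange: A = 120 × 34 = 4080.00, centroid at (60.00, 187.00).
ΣA = 7140.00 mm²
ΣAx_c = (3060.00)(60.00) + (4080.00)(60.00) = 428400.00 mm³
ΣAy_c = (3060.00)(85.00) + (4080.00)(187.00) = 1023060.00 mm³
x_c = 428400.00 / 7140.00 = 60.00 mm
y_c = 1023060.00 / 7140.00 = 143.29 mm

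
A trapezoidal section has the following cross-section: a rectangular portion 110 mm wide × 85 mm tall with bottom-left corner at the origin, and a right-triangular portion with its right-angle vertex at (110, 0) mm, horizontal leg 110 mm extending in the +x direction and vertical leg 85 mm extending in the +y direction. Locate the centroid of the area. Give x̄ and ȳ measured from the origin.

rectangular portion: A = 110 × 85 = 9350.00, centroid at (55.00, 42.50).
triangular portion: A = ½·110·85 = 4675.00, centroid at (146.67, 28.33).
ΣA = 14025.00 mm², ΣAx̄ = 1199916.67 mm³, ΣAȳ = 529833.33 mm³.
x̄ = 1199916.67/14025.00 = 85.56 mm; ȳ = 529833.33/14025.00 = 37.78 mm.

x̄ = 85.56 mm, ȳ = 37.78 mm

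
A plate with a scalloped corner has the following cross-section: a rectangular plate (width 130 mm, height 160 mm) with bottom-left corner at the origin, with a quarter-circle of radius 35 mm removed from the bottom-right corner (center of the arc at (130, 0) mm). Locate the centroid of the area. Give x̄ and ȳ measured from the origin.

plate: A = 130 × 160 = 20800.00, centroid at (65.00, 80.00).
removed quarter-circle: A = −¼π·35² = -962.11, centroid at (115.15, 14.85).
ΣA = 19837.89 mm²
ΣAx̄ = (20800.00)(65.00) + (-962.11)(115.15) = 1241217.01 mm³
ΣAȳ = (20800.00)(80.00) + (-962.11)(14.85) = 1649708.33 mm³
x̄ = 1241217.01 / 19837.89 = 62.57 mm
ȳ = 1649708.33 / 19837.89 = 83.16 mm

x̄ = 62.57 mm, ȳ = 83.16 mm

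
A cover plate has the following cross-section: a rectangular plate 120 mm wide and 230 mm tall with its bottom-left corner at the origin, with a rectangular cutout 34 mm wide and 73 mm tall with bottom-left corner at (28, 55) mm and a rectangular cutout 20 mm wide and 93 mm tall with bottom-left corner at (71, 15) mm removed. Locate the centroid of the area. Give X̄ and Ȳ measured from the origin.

plate: A = 120 × 230 = 27600.00, centroid at (60.00, 115.00).
hole 1: A = −(34 × 73) = -2482.00, centroid at (45.00, 91.50).
hole 2: A = −(20 × 93) = -1860.00, centroid at (81.00, 61.50).
ΣA = 23258.00 mm², ΣAX̄ = 1393650.00 mm³, ΣAȲ = 2832507.00 mm³.
X̄ = 1393650.00/23258.00 = 59.92 mm; Ȳ = 2832507.00/23258.00 = 121.79 mm.

X̄ = 59.92 mm, Ȳ = 121.79 mm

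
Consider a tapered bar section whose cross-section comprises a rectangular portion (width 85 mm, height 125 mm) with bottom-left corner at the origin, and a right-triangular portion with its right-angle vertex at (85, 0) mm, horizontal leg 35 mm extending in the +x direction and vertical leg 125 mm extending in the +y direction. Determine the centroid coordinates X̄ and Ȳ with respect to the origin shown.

rectangular portion: A = 85 × 125 = 10625.00, centroid at (42.50, 62.50).
triangular portion: A = ½·35·125 = 2187.50, centroid at (96.67, 41.67).
ΣA = 12812.50 mm²
ΣAX̄ = (10625.00)(42.50) + (2187.50)(96.67) = 663020.83 mm³
ΣAȲ = (10625.00)(62.50) + (2187.50)(41.67) = 755208.33 mm³
X̄ = 663020.83 / 12812.50 = 51.75 mm
Ȳ = 755208.33 / 12812.50 = 58.94 mm

X̄ = 51.75 mm, Ȳ = 58.94 mm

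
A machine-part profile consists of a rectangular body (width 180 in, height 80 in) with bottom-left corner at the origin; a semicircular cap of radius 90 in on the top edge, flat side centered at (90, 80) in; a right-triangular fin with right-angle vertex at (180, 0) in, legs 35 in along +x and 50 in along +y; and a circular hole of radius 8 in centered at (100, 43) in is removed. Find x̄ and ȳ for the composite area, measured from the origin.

rectangular body: A = 180 × 80 = 14400.00, centroid at (90.00, 40.00).
semicircular top: A = ½π·90² = 12723.45, centroid at (90.00, 118.20).
triangular fin: A = ½·35·50 = 875.00, centroid at (191.67, 16.67).
hole: A = −π·8² = -201.06, centroid at (100.00, 43.00).
ΣA = 27797.39 in², ΣAx̄ = 2588712.66 in³, ΣAȳ = 2085813.69 in³.
x̄ = 2588712.66/27797.39 = 93.13 in; ȳ = 2085813.69/27797.39 = 75.04 in.

x̄ = 93.13 in, ȳ = 75.04 in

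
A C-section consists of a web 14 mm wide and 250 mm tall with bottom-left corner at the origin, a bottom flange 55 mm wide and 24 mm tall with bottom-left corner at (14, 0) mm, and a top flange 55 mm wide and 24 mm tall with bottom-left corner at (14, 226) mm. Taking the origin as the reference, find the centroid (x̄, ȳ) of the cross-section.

web: A = 14 × 250 = 3500.00, centroid at (7.00, 125.00).
bottom flange: A = 55 × 24 = 1320.00, centroid at (41.50, 12.00).
top flange: A = 55 × 24 = 1320.00, centroid at (41.50, 238.00).
ΣA = 6140.00 mm²
ΣAx̄ = (3500.00)(7.00) + (1320.00)(41.50) + (1320.00)(41.50) = 134060.00 mm³
ΣAȳ = (3500.00)(125.00) + (1320.00)(12.00) + (1320.00)(238.00) = 767500.00 mm³
x̄ = 134060.00 / 6140.00 = 21.83 mm
ȳ = 767500.00 / 6140.00 = 125.00 mm

x̄ = 21.83 mm, ȳ = 125.00 mm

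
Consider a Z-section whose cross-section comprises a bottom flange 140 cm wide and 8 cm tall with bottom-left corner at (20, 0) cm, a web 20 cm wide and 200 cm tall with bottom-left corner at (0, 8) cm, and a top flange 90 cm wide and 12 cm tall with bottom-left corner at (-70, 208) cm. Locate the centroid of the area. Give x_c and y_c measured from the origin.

bottom flange: A = 140 × 8 = 1120.00, centroid at (90.00, 4.00).
web: A = 20 × 200 = 4000.00, centroid at (10.00, 108.00).
top flange: A = 90 × 12 = 1080.00, centroid at (-25.00, 214.00).
ΣA = 6200.00 cm², ΣAx_c = 113800.00 cm³, ΣAy_c = 667600.00 cm³.
x_c = 113800.00/6200.00 = 18.35 cm; y_c = 667600.00/6200.00 = 107.68 cm.

x_c = 18.35 cm, y_c = 107.68 cm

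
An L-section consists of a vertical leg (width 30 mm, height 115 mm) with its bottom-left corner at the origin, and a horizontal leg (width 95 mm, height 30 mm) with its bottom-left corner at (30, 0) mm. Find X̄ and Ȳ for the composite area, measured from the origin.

Part | A | x̄ᵢ | ȳᵢ | A·x̄ᵢ | A·ȳᵢ
vertical leg | 3450.00 | 15.00 | 57.50 | 51750.00 | 198375.00
horizontal leg | 2850.00 | 77.50 | 15.00 | 220875.00 | 42750.00
Σ | 6300.00 |  |  | 272625.00 | 241125.00
X̄ = 272625.00 / 6300.00 = 43.27 mm
Ȳ = 241125.00 / 6300.00 = 38.27 mm

X̄ = 43.27 mm, Ȳ = 38.27 mm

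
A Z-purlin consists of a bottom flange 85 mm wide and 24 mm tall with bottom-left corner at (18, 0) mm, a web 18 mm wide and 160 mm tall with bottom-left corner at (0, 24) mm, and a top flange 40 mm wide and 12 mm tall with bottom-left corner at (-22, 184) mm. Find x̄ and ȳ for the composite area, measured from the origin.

Part | A | x̄ᵢ | ȳᵢ | A·x̄ᵢ | A·ȳᵢ
bottom flange | 2040.00 | 60.50 | 12.00 | 123420.00 | 24480.00
web | 2880.00 | 9.00 | 104.00 | 25920.00 | 299520.00
top flange | 480.00 | -2.00 | 190.00 | -960.00 | 91200.00
Σ | 5400.00 |  |  | 148380.00 | 415200.00
x̄ = 148380.00 / 5400.00 = 27.48 mm
ȳ = 415200.00 / 5400.00 = 76.89 mm

x̄ = 27.48 mm, ȳ = 76.89 mm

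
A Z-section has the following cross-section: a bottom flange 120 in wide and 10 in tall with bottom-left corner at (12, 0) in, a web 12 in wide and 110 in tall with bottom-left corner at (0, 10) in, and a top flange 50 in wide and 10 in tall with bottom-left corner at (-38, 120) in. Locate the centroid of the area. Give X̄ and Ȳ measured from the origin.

X̄ = 29.08 in, Ȳ = 51.09 in

bottom flange: A = 120 × 10 = 1200.00, centroid at (72.00, 5.00).
web: A = 12 × 110 = 1320.00, centroid at (6.00, 65.00).
top flange: A = 50 × 10 = 500.00, centroid at (-13.00, 125.00).
ΣA = 3020.00 in², ΣAX̄ = 87820.00 in³, ΣAȲ = 154300.00 in³.
X̄ = 87820.00/3020.00 = 29.08 in; Ȳ = 154300.00/3020.00 = 51.09 in.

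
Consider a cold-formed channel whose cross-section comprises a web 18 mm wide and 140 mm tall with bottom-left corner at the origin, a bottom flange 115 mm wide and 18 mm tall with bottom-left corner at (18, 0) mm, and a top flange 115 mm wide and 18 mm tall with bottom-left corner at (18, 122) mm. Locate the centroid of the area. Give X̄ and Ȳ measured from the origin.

web: A = 18 × 140 = 2520.00, centroid at (9.00, 70.00).
bottom flange: A = 115 × 18 = 2070.00, centroid at (75.50, 9.00).
top flange: A = 115 × 18 = 2070.00, centroid at (75.50, 131.00).
ΣA = 6660.00 mm², ΣAX̄ = 335250.00 mm³, ΣAȲ = 466200.00 mm³.
X̄ = 335250.00/6660.00 = 50.34 mm; Ȳ = 466200.00/6660.00 = 70.00 mm.

X̄ = 50.34 mm, Ȳ = 70.00 mm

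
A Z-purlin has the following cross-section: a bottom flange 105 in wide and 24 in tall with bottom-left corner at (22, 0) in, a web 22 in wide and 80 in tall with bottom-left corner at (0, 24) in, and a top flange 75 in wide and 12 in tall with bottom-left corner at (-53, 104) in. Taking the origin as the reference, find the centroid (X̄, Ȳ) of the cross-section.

bottom flange: A = 105 × 24 = 2520.00, centroid at (74.50, 12.00).
web: A = 22 × 80 = 1760.00, centroid at (11.00, 64.00).
top flange: A = 75 × 12 = 900.00, centroid at (-15.50, 110.00).
ΣA = 5180.00 in², ΣAX̄ = 193150.00 in³, ΣAȲ = 241880.00 in³.
X̄ = 193150.00/5180.00 = 37.29 in; Ȳ = 241880.00/5180.00 = 46.69 in.

X̄ = 37.29 in, Ȳ = 46.69 in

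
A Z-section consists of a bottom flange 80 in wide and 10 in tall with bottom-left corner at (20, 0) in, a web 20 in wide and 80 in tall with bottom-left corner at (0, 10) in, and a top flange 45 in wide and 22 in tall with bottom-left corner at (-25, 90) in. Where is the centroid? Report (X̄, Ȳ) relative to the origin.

bottom flange: A = 80 × 10 = 800.00, centroid at (60.00, 5.00).
web: A = 20 × 80 = 1600.00, centroid at (10.00, 50.00).
top flange: A = 45 × 22 = 990.00, centroid at (-2.50, 101.00).
ΣA = 3390.00 in², ΣAX̄ = 61525.00 in³, ΣAȲ = 183990.00 in³.
X̄ = 61525.00/3390.00 = 18.15 in; Ȳ = 183990.00/3390.00 = 54.27 in.

X̄ = 18.15 in, Ȳ = 54.27 in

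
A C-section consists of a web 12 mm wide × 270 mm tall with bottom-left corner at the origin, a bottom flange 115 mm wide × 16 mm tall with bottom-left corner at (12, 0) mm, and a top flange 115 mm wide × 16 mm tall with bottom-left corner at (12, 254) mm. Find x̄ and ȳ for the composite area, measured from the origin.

web: A = 12 × 270 = 3240.00, centroid at (6.00, 135.00).
bottom flange: A = 115 × 16 = 1840.00, centroid at (69.50, 8.00).
top flange: A = 115 × 16 = 1840.00, centroid at (69.50, 262.00).
ΣA = 6920.00 mm², ΣAx̄ = 275200.00 mm³, ΣAȳ = 934200.00 mm³.
x̄ = 275200.00/6920.00 = 39.77 mm; ȳ = 934200.00/6920.00 = 135.00 mm.

x̄ = 39.77 mm, ȳ = 135.00 mm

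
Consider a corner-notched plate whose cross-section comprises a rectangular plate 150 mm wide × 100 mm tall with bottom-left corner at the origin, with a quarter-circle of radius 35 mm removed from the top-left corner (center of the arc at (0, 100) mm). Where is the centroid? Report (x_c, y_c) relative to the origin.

Part | A | x̄ᵢ | ȳᵢ | A·x̄ᵢ | A·ȳᵢ
plate | 15000.00 | 75.00 | 50.00 | 1125000.00 | 750000.00
removed quarter-circle | -962.11 | 14.85 | 85.15 | -14291.67 | -81919.61
Σ | 14037.89 |  |  | 1110708.33 | 668080.39
x_c = 1110708.33 / 14037.89 = 79.12 mm
y_c = 668080.39 / 14037.89 = 47.59 mm

x_c = 79.12 mm, y_c = 47.59 mm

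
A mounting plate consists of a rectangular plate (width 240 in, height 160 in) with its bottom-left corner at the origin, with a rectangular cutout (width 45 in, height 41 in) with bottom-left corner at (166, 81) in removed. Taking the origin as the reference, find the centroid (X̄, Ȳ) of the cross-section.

X̄ = 116.54 in, Ȳ = 78.91 in

plate: A = 240 × 160 = 38400.00, centroid at (120.00, 80.00).
hole: A = −(45 × 41) = -1845.00, centroid at (188.50, 101.50).
ΣA = 36555.00 in²
ΣAX̄ = (38400.00)(120.00) + (-1845.00)(188.50) = 4260217.50 in³
ΣAȲ = (38400.00)(80.00) + (-1845.00)(101.50) = 2884732.50 in³
X̄ = 4260217.50 / 36555.00 = 116.54 in
Ȳ = 2884732.50 / 36555.00 = 78.91 in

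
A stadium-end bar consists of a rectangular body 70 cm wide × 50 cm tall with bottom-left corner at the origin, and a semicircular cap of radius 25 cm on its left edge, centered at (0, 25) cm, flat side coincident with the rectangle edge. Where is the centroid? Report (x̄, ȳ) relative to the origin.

rectangular body: A = 70 × 50 = 3500.00, centroid at (35.00, 25.00).
semicircular end: A = ½π·25² = 981.75, centroid at (-10.61, 25.00).
ΣA = 4481.75 cm², ΣAx̄ = 112083.33 cm³, ΣAȳ = 112043.69 cm³.
x̄ = 112083.33/4481.75 = 25.01 cm; ȳ = 112043.69/4481.75 = 25.00 cm.

x̄ = 25.01 cm, ȳ = 25.00 cm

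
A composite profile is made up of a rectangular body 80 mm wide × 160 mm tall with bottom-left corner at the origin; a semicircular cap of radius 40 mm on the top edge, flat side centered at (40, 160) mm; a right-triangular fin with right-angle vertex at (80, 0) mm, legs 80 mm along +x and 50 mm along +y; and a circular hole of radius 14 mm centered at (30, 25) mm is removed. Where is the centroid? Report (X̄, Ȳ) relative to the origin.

Part | A | x̄ᵢ | ȳᵢ | A·x̄ᵢ | A·ȳᵢ
rectangular body | 12800.00 | 40.00 | 80.00 | 512000.00 | 1024000.00
semicircular top | 2513.27 | 40.00 | 176.98 | 100530.96 | 444790.53
triangular fin | 2000.00 | 106.67 | 16.67 | 213333.33 | 33333.33
hole | -615.75 | 30.00 | 25.00 | -18472.56 | -15393.80
Σ | 16697.52 |  |  | 807391.73 | 1486730.06
X̄ = 807391.73 / 16697.52 = 48.35 mm
Ȳ = 1486730.06 / 16697.52 = 89.04 mm

X̄ = 48.35 mm, Ȳ = 89.04 mm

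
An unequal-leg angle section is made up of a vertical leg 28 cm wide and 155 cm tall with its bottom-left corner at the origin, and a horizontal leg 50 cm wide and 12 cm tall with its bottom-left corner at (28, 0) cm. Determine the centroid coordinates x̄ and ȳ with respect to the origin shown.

Part | A | x̄ᵢ | ȳᵢ | A·x̄ᵢ | A·ȳᵢ
vertical leg | 4340.00 | 14.00 | 77.50 | 60760.00 | 336350.00
horizontal leg | 600.00 | 53.00 | 6.00 | 31800.00 | 3600.00
Σ | 4940.00 |  |  | 92560.00 | 339950.00
x̄ = 92560.00 / 4940.00 = 18.74 cm
ȳ = 339950.00 / 4940.00 = 68.82 cm

x̄ = 18.74 cm, ȳ = 68.82 cm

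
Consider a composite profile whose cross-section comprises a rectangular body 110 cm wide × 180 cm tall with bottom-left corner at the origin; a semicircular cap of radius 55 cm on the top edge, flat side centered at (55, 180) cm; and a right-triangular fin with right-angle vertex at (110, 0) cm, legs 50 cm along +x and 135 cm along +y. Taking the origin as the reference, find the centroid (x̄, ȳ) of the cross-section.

Part | A | x̄ᵢ | ȳᵢ | A·x̄ᵢ | A·ȳᵢ
rectangular body | 19800.00 | 55.00 | 90.00 | 1089000.00 | 1782000.00
semicircular top | 4751.66 | 55.00 | 203.34 | 261341.24 | 966215.27
triangular fin | 3375.00 | 126.67 | 45.00 | 427500.00 | 151875.00
Σ | 27926.66 |  |  | 1777841.24 | 2900090.27
x̄ = 1777841.24 / 27926.66 = 63.66 cm
ȳ = 2900090.27 / 27926.66 = 103.85 cm

x̄ = 63.66 cm, ȳ = 103.85 cm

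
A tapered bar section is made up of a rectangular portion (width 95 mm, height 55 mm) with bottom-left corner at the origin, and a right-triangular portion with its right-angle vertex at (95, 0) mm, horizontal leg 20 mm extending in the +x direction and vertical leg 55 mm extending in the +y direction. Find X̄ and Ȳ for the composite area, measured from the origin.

rectangular portion: A = 95 × 55 = 5225.00, centroid at (47.50, 27.50).
triangular portion: A = ½·20·55 = 550.00, centroid at (101.67, 18.33).
ΣA = 5775.00 mm²
ΣAX̄ = (5225.00)(47.50) + (550.00)(101.67) = 304104.17 mm³
ΣAȲ = (5225.00)(27.50) + (550.00)(18.33) = 153770.83 mm³
X̄ = 304104.17 / 5775.00 = 52.66 mm
Ȳ = 153770.83 / 5775.00 = 26.63 mm

X̄ = 52.66 mm, Ȳ = 26.63 mm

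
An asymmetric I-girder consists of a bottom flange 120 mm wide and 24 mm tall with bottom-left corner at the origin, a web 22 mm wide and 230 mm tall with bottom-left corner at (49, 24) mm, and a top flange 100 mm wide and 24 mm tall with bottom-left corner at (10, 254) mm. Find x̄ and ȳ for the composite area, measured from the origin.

x̄ = 60.00 mm, ȳ = 133.10 mm

Part | A | x̄ᵢ | ȳᵢ | A·x̄ᵢ | A·ȳᵢ
bottom flange | 2880.00 | 60.00 | 12.00 | 172800.00 | 34560.00
web | 5060.00 | 60.00 | 139.00 | 303600.00 | 703340.00
top flange | 2400.00 | 60.00 | 266.00 | 144000.00 | 638400.00
Σ | 10340.00 |  |  | 620400.00 | 1376300.00
x̄ = 620400.00 / 10340.00 = 60.00 mm
ȳ = 1376300.00 / 10340.00 = 133.10 mm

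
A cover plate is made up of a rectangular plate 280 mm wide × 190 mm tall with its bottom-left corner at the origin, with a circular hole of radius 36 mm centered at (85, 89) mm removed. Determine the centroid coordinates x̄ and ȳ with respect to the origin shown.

x̄ = 144.56 mm, ȳ = 95.50 mm

Part | A | x̄ᵢ | ȳᵢ | A·x̄ᵢ | A·ȳᵢ
plate | 53200.00 | 140.00 | 95.00 | 7448000.00 | 5054000.00
hole | -4071.50 | 85.00 | 89.00 | -346077.85 | -362363.86
Σ | 49128.50 |  |  | 7101922.15 | 4691636.14
x̄ = 7101922.15 / 49128.50 = 144.56 mm
ȳ = 4691636.14 / 49128.50 = 95.50 mm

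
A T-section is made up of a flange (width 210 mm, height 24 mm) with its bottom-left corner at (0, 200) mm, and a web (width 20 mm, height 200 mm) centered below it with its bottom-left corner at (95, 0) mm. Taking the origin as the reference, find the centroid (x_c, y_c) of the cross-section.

Part | A | x̄ᵢ | ȳᵢ | A·x̄ᵢ | A·ȳᵢ
web | 4000.00 | 105.00 | 100.00 | 420000.00 | 400000.00
flange | 5040.00 | 105.00 | 212.00 | 529200.00 | 1068480.00
Σ | 9040.00 |  |  | 949200.00 | 1468480.00
x_c = 949200.00 / 9040.00 = 105.00 mm
y_c = 1468480.00 / 9040.00 = 162.44 mm

x_c = 105.00 mm, y_c = 162.44 mm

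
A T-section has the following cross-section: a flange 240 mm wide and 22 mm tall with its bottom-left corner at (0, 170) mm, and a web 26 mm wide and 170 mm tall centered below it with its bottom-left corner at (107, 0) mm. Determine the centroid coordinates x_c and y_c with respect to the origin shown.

web: A = 26 × 170 = 4420.00, centroid at (120.00, 85.00).
flange: A = 240 × 22 = 5280.00, centroid at (120.00, 181.00).
ΣA = 9700.00 mm²
ΣAx_c = (4420.00)(120.00) + (5280.00)(120.00) = 1164000.00 mm³
ΣAy_c = (4420.00)(85.00) + (5280.00)(181.00) = 1331380.00 mm³
x_c = 1164000.00 / 9700.00 = 120.00 mm
y_c = 1331380.00 / 9700.00 = 137.26 mm

x_c = 120.00 mm, y_c = 137.26 mm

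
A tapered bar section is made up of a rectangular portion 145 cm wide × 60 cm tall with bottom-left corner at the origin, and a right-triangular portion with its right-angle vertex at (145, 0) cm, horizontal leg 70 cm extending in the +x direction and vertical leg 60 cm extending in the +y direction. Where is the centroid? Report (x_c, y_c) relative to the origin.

rectangular portion: A = 145 × 60 = 8700.00, centroid at (72.50, 30.00).
triangular portion: A = ½·70·60 = 2100.00, centroid at (168.33, 20.00).
ΣA = 10800.00 cm², ΣAx_c = 984250.00 cm³, ΣAy_c = 303000.00 cm³.
x_c = 984250.00/10800.00 = 91.13 cm; y_c = 303000.00/10800.00 = 28.06 cm.

x_c = 91.13 cm, y_c = 28.06 cm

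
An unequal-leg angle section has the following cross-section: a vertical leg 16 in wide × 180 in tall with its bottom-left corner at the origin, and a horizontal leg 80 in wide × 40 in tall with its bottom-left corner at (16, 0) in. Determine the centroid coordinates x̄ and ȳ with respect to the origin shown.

Part | A | x̄ᵢ | ȳᵢ | A·x̄ᵢ | A·ȳᵢ
vertical leg | 2880.00 | 8.00 | 90.00 | 23040.00 | 259200.00
horizontal leg | 3200.00 | 56.00 | 20.00 | 179200.00 | 64000.00
Σ | 6080.00 |  |  | 202240.00 | 323200.00
x̄ = 202240.00 / 6080.00 = 33.26 in
ȳ = 323200.00 / 6080.00 = 53.16 in

x̄ = 33.26 in, ȳ = 53.16 in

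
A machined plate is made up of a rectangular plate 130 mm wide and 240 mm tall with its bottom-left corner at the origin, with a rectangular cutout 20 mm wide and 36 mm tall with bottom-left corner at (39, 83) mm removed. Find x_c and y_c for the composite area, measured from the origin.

Part | A | x̄ᵢ | ȳᵢ | A·x̄ᵢ | A·ȳᵢ
plate | 31200.00 | 65.00 | 120.00 | 2028000.00 | 3744000.00
hole | -720.00 | 49.00 | 101.00 | -35280.00 | -72720.00
Σ | 30480.00 |  |  | 1992720.00 | 3671280.00
x_c = 1992720.00 / 30480.00 = 65.38 mm
y_c = 3671280.00 / 30480.00 = 120.45 mm

x_c = 65.38 mm, y_c = 120.45 mm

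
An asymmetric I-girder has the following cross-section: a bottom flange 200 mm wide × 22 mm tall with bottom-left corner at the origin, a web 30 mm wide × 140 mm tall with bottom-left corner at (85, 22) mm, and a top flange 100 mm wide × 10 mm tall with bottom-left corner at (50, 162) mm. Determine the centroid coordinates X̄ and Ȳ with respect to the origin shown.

Part | A | x̄ᵢ | ȳᵢ | A·x̄ᵢ | A·ȳᵢ
bottom flange | 4400.00 | 100.00 | 11.00 | 440000.00 | 48400.00
web | 4200.00 | 100.00 | 92.00 | 420000.00 | 386400.00
top flange | 1000.00 | 100.00 | 167.00 | 100000.00 | 167000.00
Σ | 9600.00 |  |  | 960000.00 | 601800.00
X̄ = 960000.00 / 9600.00 = 100.00 mm
Ȳ = 601800.00 / 9600.00 = 62.69 mm

X̄ = 100.00 mm, Ȳ = 62.69 mm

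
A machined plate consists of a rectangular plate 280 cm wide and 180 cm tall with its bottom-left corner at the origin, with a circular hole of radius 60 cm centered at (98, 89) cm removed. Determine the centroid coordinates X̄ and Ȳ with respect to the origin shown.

plate: A = 280 × 180 = 50400.00, centroid at (140.00, 90.00).
hole: A = −π·60² = -11309.73, centroid at (98.00, 89.00).
ΣA = 39090.27 cm²
ΣAX̄ = (50400.00)(140.00) + (-11309.73)(98.00) = 5947646.11 cm³
ΣAȲ = (50400.00)(90.00) + (-11309.73)(89.00) = 3529433.71 cm³
X̄ = 5947646.11 / 39090.27 = 152.15 cm
Ȳ = 3529433.71 / 39090.27 = 90.29 cm

X̄ = 152.15 cm, Ȳ = 90.29 cm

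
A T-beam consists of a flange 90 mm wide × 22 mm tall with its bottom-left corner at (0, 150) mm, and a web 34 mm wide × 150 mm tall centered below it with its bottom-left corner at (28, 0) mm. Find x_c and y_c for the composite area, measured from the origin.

x_c = 45.00 mm, y_c = 99.05 mm

web: A = 34 × 150 = 5100.00, centroid at (45.00, 75.00).
flange: A = 90 × 22 = 1980.00, centroid at (45.00, 161.00).
ΣA = 7080.00 mm²
ΣAx_c = (5100.00)(45.00) + (1980.00)(45.00) = 318600.00 mm³
ΣAy_c = (5100.00)(75.00) + (1980.00)(161.00) = 701280.00 mm³
x_c = 318600.00 / 7080.00 = 45.00 mm
y_c = 701280.00 / 7080.00 = 99.05 mm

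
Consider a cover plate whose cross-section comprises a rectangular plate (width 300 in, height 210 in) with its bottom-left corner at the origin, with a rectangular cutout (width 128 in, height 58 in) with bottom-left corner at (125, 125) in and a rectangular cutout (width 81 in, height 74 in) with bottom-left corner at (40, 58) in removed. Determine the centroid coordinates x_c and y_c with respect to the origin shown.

Part | A | x̄ᵢ | ȳᵢ | A·x̄ᵢ | A·ȳᵢ
plate | 63000.00 | 150.00 | 105.00 | 9450000.00 | 6615000.00
hole 1 | -7424.00 | 189.00 | 154.00 | -1403136.00 | -1143296.00
hole 2 | -5994.00 | 80.50 | 95.00 | -482517.00 | -569430.00
Σ | 49582.00 |  |  | 7564347.00 | 4902274.00
x_c = 7564347.00 / 49582.00 = 152.56 in
y_c = 4902274.00 / 49582.00 = 98.87 in

x_c = 152.56 in, y_c = 98.87 in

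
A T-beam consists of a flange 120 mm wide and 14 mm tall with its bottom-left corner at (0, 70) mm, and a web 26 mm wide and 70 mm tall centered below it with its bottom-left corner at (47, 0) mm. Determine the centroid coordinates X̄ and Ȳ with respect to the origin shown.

web: A = 26 × 70 = 1820.00, centroid at (60.00, 35.00).
flange: A = 120 × 14 = 1680.00, centroid at (60.00, 77.00).
ΣA = 3500.00 mm², ΣAX̄ = 210000.00 mm³, ΣAȲ = 193060.00 mm³.
X̄ = 210000.00/3500.00 = 60.00 mm; Ȳ = 193060.00/3500.00 = 55.16 mm.

X̄ = 60.00 mm, Ȳ = 55.16 mm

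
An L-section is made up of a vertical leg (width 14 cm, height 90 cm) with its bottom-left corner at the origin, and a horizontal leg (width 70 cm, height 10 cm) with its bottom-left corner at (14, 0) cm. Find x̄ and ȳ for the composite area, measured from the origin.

x̄ = 22.00 cm, ȳ = 30.71 cm

vertical leg: A = 14 × 90 = 1260.00, centroid at (7.00, 45.00).
horizontal leg: A = 70 × 10 = 700.00, centroid at (49.00, 5.00).
ΣA = 1960.00 cm², ΣAx̄ = 43120.00 cm³, ΣAȳ = 60200.00 cm³.
x̄ = 43120.00/1960.00 = 22.00 cm; ȳ = 60200.00/1960.00 = 30.71 cm.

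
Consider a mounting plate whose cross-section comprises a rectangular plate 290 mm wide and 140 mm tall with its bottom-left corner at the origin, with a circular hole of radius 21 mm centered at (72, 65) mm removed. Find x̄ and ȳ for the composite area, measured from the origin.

plate: A = 290 × 140 = 40600.00, centroid at (145.00, 70.00).
hole: A = −π·21² = -1385.44, centroid at (72.00, 65.00).
ΣA = 39214.56 mm²
ΣAx̄ = (40600.00)(145.00) + (-1385.44)(72.00) = 5787248.15 mm³
ΣAȳ = (40600.00)(70.00) + (-1385.44)(65.00) = 2751946.25 mm³
x̄ = 5787248.15 / 39214.56 = 147.58 mm
ȳ = 2751946.25 / 39214.56 = 70.18 mm

x̄ = 147.58 mm, ȳ = 70.18 mm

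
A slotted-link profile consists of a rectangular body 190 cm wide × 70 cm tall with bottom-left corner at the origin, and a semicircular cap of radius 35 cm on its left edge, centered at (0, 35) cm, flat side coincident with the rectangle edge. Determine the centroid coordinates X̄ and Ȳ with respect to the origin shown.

rectangular body: A = 190 × 70 = 13300.00, centroid at (95.00, 35.00).
semicircular end: A = ½π·35² = 1924.23, centroid at (-14.85, 35.00).
ΣA = 15224.23 cm², ΣAX̄ = 1234916.67 cm³, ΣAȲ = 532847.89 cm³.
X̄ = 1234916.67/15224.23 = 81.12 cm; Ȳ = 532847.89/15224.23 = 35.00 cm.

X̄ = 81.12 cm, Ȳ = 35.00 cm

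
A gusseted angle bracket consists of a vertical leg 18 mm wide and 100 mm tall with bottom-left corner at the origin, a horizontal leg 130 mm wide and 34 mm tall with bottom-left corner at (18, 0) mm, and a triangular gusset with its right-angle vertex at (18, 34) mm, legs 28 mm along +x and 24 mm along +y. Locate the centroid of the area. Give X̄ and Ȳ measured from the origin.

X̄ = 59.83 mm, Ȳ = 27.34 mm

vertical leg: A = 18 × 100 = 1800.00, centroid at (9.00, 50.00).
horizontal leg: A = 130 × 34 = 4420.00, centroid at (83.00, 17.00).
gusset: A = ½·28·24 = 336.00, centroid at (27.33, 42.00).
ΣA = 6556.00 mm², ΣAX̄ = 392244.00 mm³, ΣAȲ = 179252.00 mm³.
X̄ = 392244.00/6556.00 = 59.83 mm; Ȳ = 179252.00/6556.00 = 27.34 mm.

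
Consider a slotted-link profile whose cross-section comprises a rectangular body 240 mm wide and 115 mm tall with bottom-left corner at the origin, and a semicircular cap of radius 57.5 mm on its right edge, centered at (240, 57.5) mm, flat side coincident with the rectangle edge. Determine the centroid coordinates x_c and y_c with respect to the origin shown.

rectangular body: A = 240 × 115 = 27600.00, centroid at (120.00, 57.50).
semicircular end: A = ½π·57.5² = 5193.45, centroid at (264.40, 57.50).
ΣA = 32793.45 mm²
ΣAx_c = (27600.00)(120.00) + (5193.45)(264.40) = 4685166.47 mm³
ΣAy_c = (27600.00)(57.50) + (5193.45)(57.50) = 1885623.11 mm³
x_c = 4685166.47 / 32793.45 = 142.87 mm
y_c = 1885623.11 / 32793.45 = 57.50 mm

x_c = 142.87 mm, y_c = 57.50 mm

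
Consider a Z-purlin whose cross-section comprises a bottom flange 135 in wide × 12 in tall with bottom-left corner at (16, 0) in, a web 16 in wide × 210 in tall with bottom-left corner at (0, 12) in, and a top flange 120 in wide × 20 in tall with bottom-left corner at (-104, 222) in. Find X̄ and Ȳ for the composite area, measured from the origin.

X̄ = 7.66 in, Ȳ = 130.03 in

Part | A | x̄ᵢ | ȳᵢ | A·x̄ᵢ | A·ȳᵢ
bottom flange | 1620.00 | 83.50 | 6.00 | 135270.00 | 9720.00
web | 3360.00 | 8.00 | 117.00 | 26880.00 | 393120.00
top flange | 2400.00 | -44.00 | 232.00 | -105600.00 | 556800.00
Σ | 7380.00 |  |  | 56550.00 | 959640.00
X̄ = 56550.00 / 7380.00 = 7.66 in
Ȳ = 959640.00 / 7380.00 = 130.03 in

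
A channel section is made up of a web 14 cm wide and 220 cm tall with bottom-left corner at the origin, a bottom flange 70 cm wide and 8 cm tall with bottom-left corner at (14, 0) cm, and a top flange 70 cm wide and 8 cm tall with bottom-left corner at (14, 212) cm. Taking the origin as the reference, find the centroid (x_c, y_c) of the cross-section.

web: A = 14 × 220 = 3080.00, centroid at (7.00, 110.00).
bottom flange: A = 70 × 8 = 560.00, centroid at (49.00, 4.00).
top flange: A = 70 × 8 = 560.00, centroid at (49.00, 216.00).
ΣA = 4200.00 cm²
ΣAx_c = (3080.00)(7.00) + (560.00)(49.00) + (560.00)(49.00) = 76440.00 cm³
ΣAy_c = (3080.00)(110.00) + (560.00)(4.00) + (560.00)(216.00) = 462000.00 cm³
x_c = 76440.00 / 4200.00 = 18.20 cm
y_c = 462000.00 / 4200.00 = 110.00 cm

x_c = 18.20 cm, y_c = 110.00 cm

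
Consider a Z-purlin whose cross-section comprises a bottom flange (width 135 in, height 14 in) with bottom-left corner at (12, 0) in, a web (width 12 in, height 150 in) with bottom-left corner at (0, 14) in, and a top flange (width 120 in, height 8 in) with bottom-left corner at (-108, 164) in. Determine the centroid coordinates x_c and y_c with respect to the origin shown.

bottom flange: A = 135 × 14 = 1890.00, centroid at (79.50, 7.00).
web: A = 12 × 150 = 1800.00, centroid at (6.00, 89.00).
top flange: A = 120 × 8 = 960.00, centroid at (-48.00, 168.00).
ΣA = 4650.00 in², ΣAx_c = 114975.00 in³, ΣAy_c = 334710.00 in³.
x_c = 114975.00/4650.00 = 24.73 in; y_c = 334710.00/4650.00 = 71.98 in.

x_c = 24.73 in, y_c = 71.98 in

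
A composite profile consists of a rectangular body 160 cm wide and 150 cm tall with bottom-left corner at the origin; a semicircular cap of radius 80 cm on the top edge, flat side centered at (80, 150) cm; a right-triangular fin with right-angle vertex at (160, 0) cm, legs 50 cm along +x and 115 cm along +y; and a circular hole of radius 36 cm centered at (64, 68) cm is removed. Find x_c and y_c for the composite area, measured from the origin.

Part | A | x̄ᵢ | ȳᵢ | A·x̄ᵢ | A·ȳᵢ
rectangular body | 24000.00 | 80.00 | 75.00 | 1920000.00 | 1800000.00
semicircular top | 10053.10 | 80.00 | 183.95 | 804247.72 | 1849297.81
triangular fin | 2875.00 | 176.67 | 38.33 | 507916.67 | 110208.33
hole | -4071.50 | 64.00 | 68.00 | -260576.26 | -276862.28
Σ | 32856.59 |  |  | 2971588.12 | 3482643.86
x_c = 2971588.12 / 32856.59 = 90.44 cm
y_c = 3482643.86 / 32856.59 = 106.00 cm

x_c = 90.44 cm, y_c = 106.00 cm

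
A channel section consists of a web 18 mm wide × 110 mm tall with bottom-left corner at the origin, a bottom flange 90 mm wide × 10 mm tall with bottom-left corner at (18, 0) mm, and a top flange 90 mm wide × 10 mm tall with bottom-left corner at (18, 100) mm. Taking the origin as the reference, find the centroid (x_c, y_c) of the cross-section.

Part | A | x̄ᵢ | ȳᵢ | A·x̄ᵢ | A·ȳᵢ
web | 1980.00 | 9.00 | 55.00 | 17820.00 | 108900.00
bottom flange | 900.00 | 63.00 | 5.00 | 56700.00 | 4500.00
top flange | 900.00 | 63.00 | 105.00 | 56700.00 | 94500.00
Σ | 3780.00 |  |  | 131220.00 | 207900.00
x_c = 131220.00 / 3780.00 = 34.71 mm
y_c = 207900.00 / 3780.00 = 55.00 mm

x_c = 34.71 mm, y_c = 55.00 mm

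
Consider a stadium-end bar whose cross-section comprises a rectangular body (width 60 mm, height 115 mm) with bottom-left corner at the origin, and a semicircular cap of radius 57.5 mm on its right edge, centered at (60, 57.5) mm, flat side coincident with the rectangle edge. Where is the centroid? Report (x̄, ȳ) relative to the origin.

rectangular body: A = 60 × 115 = 6900.00, centroid at (30.00, 57.50).
semicircular end: A = ½π·57.5² = 5193.45, centroid at (84.40, 57.50).
ΣA = 12093.45 mm², ΣAx̄ = 645346.30 mm³, ΣAȳ = 695373.11 mm³.
x̄ = 645346.30/12093.45 = 53.36 mm; ȳ = 695373.11/12093.45 = 57.50 mm.

x̄ = 53.36 mm, ȳ = 57.50 mm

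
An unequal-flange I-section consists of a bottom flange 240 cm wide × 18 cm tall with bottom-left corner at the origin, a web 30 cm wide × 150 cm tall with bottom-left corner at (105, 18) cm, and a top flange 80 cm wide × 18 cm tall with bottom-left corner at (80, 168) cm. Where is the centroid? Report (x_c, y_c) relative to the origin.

x_c = 120.00 cm, y_c = 69.42 cm

bottom flange: A = 240 × 18 = 4320.00, centroid at (120.00, 9.00).
web: A = 30 × 150 = 4500.00, centroid at (120.00, 93.00).
top flange: A = 80 × 18 = 1440.00, centroid at (120.00, 177.00).
ΣA = 10260.00 cm²
ΣAx_c = (4320.00)(120.00) + (4500.00)(120.00) + (1440.00)(120.00) = 1231200.00 cm³
ΣAy_c = (4320.00)(9.00) + (4500.00)(93.00) + (1440.00)(177.00) = 712260.00 cm³
x_c = 1231200.00 / 10260.00 = 120.00 cm
y_c = 712260.00 / 10260.00 = 69.42 cm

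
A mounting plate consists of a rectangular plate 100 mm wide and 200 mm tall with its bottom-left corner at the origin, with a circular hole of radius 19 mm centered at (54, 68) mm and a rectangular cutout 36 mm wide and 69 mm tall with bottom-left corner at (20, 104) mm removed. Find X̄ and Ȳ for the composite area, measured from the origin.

X̄ = 51.54 mm, Ȳ = 96.38 mm

plate: A = 100 × 200 = 20000.00, centroid at (50.00, 100.00).
hole 1: A = −π·19² = -1134.11, centroid at (54.00, 68.00).
hole 2: A = −(36 × 69) = -2484.00, centroid at (38.00, 138.50).
ΣA = 16381.89 mm²
ΣAX̄ = (20000.00)(50.00) + (-1134.11)(54.00) + (-2484.00)(38.00) = 844365.79 mm³
ΣAȲ = (20000.00)(100.00) + (-1134.11)(68.00) + (-2484.00)(138.50) = 1578846.18 mm³
X̄ = 844365.79 / 16381.89 = 51.54 mm
Ȳ = 1578846.18 / 16381.89 = 96.38 mm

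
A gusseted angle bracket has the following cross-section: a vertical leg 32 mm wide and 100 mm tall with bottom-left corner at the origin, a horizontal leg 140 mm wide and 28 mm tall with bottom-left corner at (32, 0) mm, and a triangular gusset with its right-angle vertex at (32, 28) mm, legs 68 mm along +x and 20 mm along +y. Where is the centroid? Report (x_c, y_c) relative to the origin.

x_c = 62.59 mm, y_c = 30.57 mm

vertical leg: A = 32 × 100 = 3200.00, centroid at (16.00, 50.00).
horizontal leg: A = 140 × 28 = 3920.00, centroid at (102.00, 14.00).
gusset: A = ½·68·20 = 680.00, centroid at (54.67, 34.67).
ΣA = 7800.00 mm²
ΣAx_c = (3200.00)(16.00) + (3920.00)(102.00) + (680.00)(54.67) = 488213.33 mm³
ΣAy_c = (3200.00)(50.00) + (3920.00)(14.00) + (680.00)(34.67) = 238453.33 mm³
x_c = 488213.33 / 7800.00 = 62.59 mm
y_c = 238453.33 / 7800.00 = 30.57 mm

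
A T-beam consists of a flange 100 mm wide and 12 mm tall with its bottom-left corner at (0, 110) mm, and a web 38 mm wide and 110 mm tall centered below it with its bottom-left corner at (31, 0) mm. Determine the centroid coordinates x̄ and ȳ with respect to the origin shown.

web: A = 38 × 110 = 4180.00, centroid at (50.00, 55.00).
flange: A = 100 × 12 = 1200.00, centroid at (50.00, 116.00).
ΣA = 5380.00 mm²
ΣAx̄ = (4180.00)(50.00) + (1200.00)(50.00) = 269000.00 mm³
ΣAȳ = (4180.00)(55.00) + (1200.00)(116.00) = 369100.00 mm³
x̄ = 269000.00 / 5380.00 = 50.00 mm
ȳ = 369100.00 / 5380.00 = 68.61 mm

x̄ = 50.00 mm, ȳ = 68.61 mm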